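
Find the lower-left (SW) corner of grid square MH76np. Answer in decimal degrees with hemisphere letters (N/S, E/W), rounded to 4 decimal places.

13.3750° S, 75.0833° E

Field M=12, H=7: +12·20° lon, +7·10° lat → SW at lon 60°, lat -20°.
Square 7, 6: +7·2° lon, +6·1° lat → SW at lon 74°, lat -14°.
Subsquare n=13, p=15: +13·0.0833333° lon, +15·0.0416667° lat → SW at lon 75.0833°, lat -13.375°.
latitude 13.3750° S, longitude 75.0833° E.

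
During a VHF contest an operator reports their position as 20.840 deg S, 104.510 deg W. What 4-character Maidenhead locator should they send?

Add 180° to longitude and 90° to latitude: 75.49, 69.16.
Field (20°×10°, letters A–R): 75.49/20 → 3 → D, 69.16/10 → 6 → G; chars DG.
Square (2°×1°, digits 0–9): 15.49/2 → 7, 9.16/1 → 9; chars 79.

DG79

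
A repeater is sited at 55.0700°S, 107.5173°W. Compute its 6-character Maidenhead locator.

DD64fw

Add 180° to longitude and 90° to latitude: 72.4827, 34.9300.
Field (20°×10°, letters A–R): lon ⌊72.4827/20⌋ = 3 → D; lat ⌊34.9300/10⌋ = 3 → D.
Square (2°×1°, digits 0–9): lon ⌊12.4827/2⌋ = 6; lat ⌊4.9300/1⌋ = 4.
Subsquare (5′×2.5′, letters a–x): lon ⌊0.4827/0.0833333⌋ = 5 → f; lat ⌊0.9300/0.0416667⌋ = 22 → w.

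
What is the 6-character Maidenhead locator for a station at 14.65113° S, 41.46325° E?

LH05ri

Shift to the Maidenhead origin (180°W, 90°S): lon 221.4633, lat 75.3489.
Field: lon ⌊221.4633/20⌋ = 11 → L; lat ⌊75.3489/10⌋ = 7 → H.
Square: lon ⌊1.4633/2⌋ = 0; lat ⌊5.3489/1⌋ = 5.
Subsquare: lon ⌊1.4633/0.0833333⌋ = 17 → r; lat ⌊0.3489/0.0416667⌋ = 8 → i.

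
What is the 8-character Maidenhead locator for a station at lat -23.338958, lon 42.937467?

LG16lp28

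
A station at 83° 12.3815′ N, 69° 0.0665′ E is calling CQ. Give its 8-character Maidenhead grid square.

MR43me09

Offset from 180°W / 90°S: lon 249.00111°, lat 173.20636°.
Field: 249.00111/20 → 12 → M, 173.20636/10 → 17 → R; chars MR.
Square: 9.00111/2 → 4, 3.20636/1 → 3; chars 43.
Subsquare: 1.00111/0.0833333 → 12 → m, 0.20636/0.0416667 → 4 → e; chars me.
Extended square: 0.00111/0.00833333 → 0, 0.03969/0.00416667 → 9; chars 09.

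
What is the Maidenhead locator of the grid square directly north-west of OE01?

Longitude square 0; −1 → -1, wraps to 9, carry into field.
Longitude field O = 14; −1 → 13 = N.
Latitude square 1; +1 → 2.

NE92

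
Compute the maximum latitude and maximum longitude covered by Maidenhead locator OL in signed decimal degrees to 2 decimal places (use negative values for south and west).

Field O=14, L=11: +14·20° lon, +11·10° lat → SW at lon 100°, lat 20°.
Cell spans 20° lon × 10° lat. NE corner is SW corner plus one full cell.
latitude 30.00, longitude 120.00.

30.00, 120.00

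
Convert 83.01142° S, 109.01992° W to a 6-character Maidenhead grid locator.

Add 180° to longitude and 90° to latitude: 70.9801, 6.9886.
Field: lon ⌊70.9801/20⌋ = 3 → D; lat ⌊6.9886/10⌋ = 0 → A.
Square: lon ⌊10.9801/2⌋ = 5; lat ⌊6.9886/1⌋ = 6.
Subsquare: lon ⌊0.9801/0.0833333⌋ = 11 → l; lat ⌊0.9886/0.0416667⌋ = 23 → x.

DA56lx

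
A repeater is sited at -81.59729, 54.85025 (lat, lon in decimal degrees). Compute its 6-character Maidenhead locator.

LA78kj

Offset from 180°W / 90°S: lon 234.8503°, lat 8.4027°.
Field: lon ⌊234.8503/20⌋ = 11 → L; lat ⌊8.4027/10⌋ = 0 → A.
Square: lon ⌊14.8503/2⌋ = 7; lat ⌊8.4027/1⌋ = 8.
Subsquare: lon ⌊0.8503/0.0833333⌋ = 10 → k; lat ⌊0.4027/0.0416667⌋ = 9 → j.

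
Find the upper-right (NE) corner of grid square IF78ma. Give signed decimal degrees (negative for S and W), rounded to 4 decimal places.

-31.9583, -4.9167

Field I=8, F=5: +8·20° lon, +5·10° lat → SW at lon -20°, lat -40°.
Square 7, 8: +7·2° lon, +8·1° lat → SW at lon -6°, lat -32°.
Subsquare m=12, a=0: +12·0.0833333° lon, +0·0.0416667° lat → SW at lon -5°, lat -32°.
Cell spans 0.0833333° lon × 0.0416667° lat. NE corner is SW corner plus one full cell.
latitude -31.9583, longitude -4.9167.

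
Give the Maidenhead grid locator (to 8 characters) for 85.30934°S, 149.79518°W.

BA54cq45

Add 180° to longitude and 90° to latitude: 30.20482, 4.69066.
Field: 30.20482/20 → 1 → B, 4.69066/10 → 0 → A; chars BA.
Square: 10.20482/2 → 5, 4.69066/1 → 4; chars 54.
Subsquare: 0.20482/0.0833333 → 2 → c, 0.69066/0.0416667 → 16 → q; chars cq.
Extended square: 0.03815/0.00833333 → 4, 0.02399/0.00416667 → 5; chars 45.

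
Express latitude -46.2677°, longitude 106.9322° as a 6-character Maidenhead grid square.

OE33lr

Add 180° to longitude and 90° to latitude: 286.9322, 43.7323.
Field: lon ⌊286.9322/20⌋ = 14 → O; lat ⌊43.7323/10⌋ = 4 → E.
Square: lon ⌊6.9322/2⌋ = 3; lat ⌊3.7323/1⌋ = 3.
Subsquare: lon ⌊0.9322/0.0833333⌋ = 11 → l; lat ⌊0.7323/0.0416667⌋ = 17 → r.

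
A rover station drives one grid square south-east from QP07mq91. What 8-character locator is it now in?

Longitude extended square 9; +1 → 10, wraps to 0, carry into subsquare.
Longitude subsquare m = 12; +1 → 13 = n.
Latitude extended square 1; −1 → 0.

QP07nq00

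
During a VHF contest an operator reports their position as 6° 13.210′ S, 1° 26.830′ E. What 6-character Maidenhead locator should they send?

JI03rs

Add 180° to longitude and 90° to latitude: 181.4472, 83.7798.
Field: 181.4472/20 → 9 → J, 83.7798/10 → 8 → I; chars JI.
Square: 1.4472/2 → 0, 3.7798/1 → 3; chars 03.
Subsquare: 1.4472/0.0833333 → 17 → r, 0.7798/0.0416667 → 18 → s; chars rs.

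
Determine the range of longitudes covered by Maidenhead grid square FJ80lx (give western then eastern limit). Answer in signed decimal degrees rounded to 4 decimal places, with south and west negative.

Field F=5, J=9: +5·20° lon, +9·10° lat → SW at lon -80°, lat 0°.
Square 8, 0: +8·2° lon, +0·1° lat → SW at lon -64°, lat 0°.
Subsquare l=11, x=23: +11·0.0833333° lon, +23·0.0416667° lat → SW at lon -63.0833°, lat 0.958333°.
Cell spans 0.0833333° lon × 0.0416667° lat.
west -63.0833, east -63.0000.

-63.0833, -63.0000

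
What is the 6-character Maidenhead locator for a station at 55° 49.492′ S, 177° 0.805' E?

RD84me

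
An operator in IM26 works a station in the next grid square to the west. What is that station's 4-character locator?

IM16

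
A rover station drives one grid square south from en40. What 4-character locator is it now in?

EM49

Latitude square 0; −1 → -1, wraps to 9, carry into field.
Latitude field N = 13; −1 → 12 = M.
The longitude characters are unchanged.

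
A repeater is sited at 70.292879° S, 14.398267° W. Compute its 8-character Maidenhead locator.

IB29tq29

Add 180° to longitude and 90° to latitude: 165.60173, 19.70712.
Field: lon ⌊165.60173/20⌋ = 8 → I; lat ⌊19.70712/10⌋ = 1 → B.
Square: lon ⌊5.60173/2⌋ = 2; lat ⌊9.70712/1⌋ = 9.
Subsquare: lon ⌊1.60173/0.0833333⌋ = 19 → t; lat ⌊0.70712/0.0416667⌋ = 16 → q.
Extended square: lon ⌊0.01840/0.00833333⌋ = 2; lat ⌊0.04045/0.00416667⌋ = 9.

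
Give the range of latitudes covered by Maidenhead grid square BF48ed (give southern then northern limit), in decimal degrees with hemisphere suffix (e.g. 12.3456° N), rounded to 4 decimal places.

31.8750° S, 31.8333° S

Field B=1, F=5: +1·20° lon, +5·10° lat → SW at lon -160°, lat -40°.
Square 4, 8: +4·2° lon, +8·1° lat → SW at lon -152°, lat -32°.
Subsquare e=4, d=3: +4·0.0833333° lon, +3·0.0416667° lat → SW at lon -151.667°, lat -31.875°.
Cell spans 0.0833333° lon × 0.0416667° lat.
south 31.8750° S, north 31.8333° S.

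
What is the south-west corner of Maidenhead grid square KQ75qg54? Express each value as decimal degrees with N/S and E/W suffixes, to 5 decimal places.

Field K=10, Q=16: +10·20° lon, +16·10° lat → SW at lon 20°, lat 70°.
Square 7, 5: +7·2° lon, +5·1° lat → SW at lon 34°, lat 75°.
Subsquare q=16, g=6: +16·0.0833333° lon, +6·0.0416667° lat → SW at lon 35.3333°, lat 75.25°.
Extended square 5, 4: +5·0.00833333° lon, +4·0.00416667° lat → SW at lon 35.375°, lat 75.2667°.
latitude 75.26667° N, longitude 35.37500° E.

75.26667° N, 35.37500° E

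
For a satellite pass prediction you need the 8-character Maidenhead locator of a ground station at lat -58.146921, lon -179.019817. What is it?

AD01lu74

Add 180° to longitude and 90° to latitude: 0.98018, 31.85308.
Field: lon ⌊0.98018/20⌋ = 0 → A; lat ⌊31.85308/10⌋ = 3 → D.
Square: lon ⌊0.98018/2⌋ = 0; lat ⌊1.85308/1⌋ = 1.
Subsquare: lon ⌊0.98018/0.0833333⌋ = 11 → l; lat ⌊0.85308/0.0416667⌋ = 20 → u.
Extended square: lon ⌊0.06352/0.00833333⌋ = 7; lat ⌊0.01975/0.00416667⌋ = 4.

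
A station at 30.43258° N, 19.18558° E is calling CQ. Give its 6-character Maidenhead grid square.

JM90ok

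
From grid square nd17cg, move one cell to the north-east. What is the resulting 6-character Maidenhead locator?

ND17dh

Longitude subsquare c = 2; +1 → 3 = d.
Latitude subsquare g = 6; +1 → 7 = h.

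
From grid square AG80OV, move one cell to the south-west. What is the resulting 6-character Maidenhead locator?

AG80nu

Longitude subsquare o = 14; −1 → 13 = n.
Latitude subsquare v = 21; −1 → 20 = u.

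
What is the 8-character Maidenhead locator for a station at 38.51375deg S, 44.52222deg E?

Shift to the Maidenhead origin (180°W, 90°S): lon 224.52222, lat 51.48625.
Field (20°×10°, letters A–R): 224.52222/20 → 11 → L, 51.48625/10 → 5 → F; chars LF.
Square (2°×1°, digits 0–9): 4.52222/2 → 2, 1.48625/1 → 1; chars 21.
Subsquare (5′×2.5′, letters a–x): 0.52222/0.0833333 → 6 → g, 0.48625/0.0416667 → 11 → l; chars gl.
Extended square (30″×15″, digits 0–9): 0.02222/0.00833333 → 2, 0.02792/0.00416667 → 6; chars 26.

LF21gl26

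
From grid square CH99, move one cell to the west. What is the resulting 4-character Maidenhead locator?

CH89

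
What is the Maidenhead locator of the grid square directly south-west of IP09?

Longitude square 0; −1 → -1, wraps to 9, carry into field.
Longitude field I = 8; −1 → 7 = H.
Latitude square 9; −1 → 8.

HP98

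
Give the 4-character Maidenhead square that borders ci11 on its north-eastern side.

CI22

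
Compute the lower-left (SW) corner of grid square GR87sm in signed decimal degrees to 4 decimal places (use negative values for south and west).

Field G=6, R=17: +6·20° lon, +17·10° lat → SW at lon -60°, lat 80°.
Square 8, 7: +8·2° lon, +7·1° lat → SW at lon -44°, lat 87°.
Subsquare s=18, m=12: +18·0.0833333° lon, +12·0.0416667° lat → SW at lon -42.5°, lat 87.5°.
latitude 87.5000, longitude -42.5000.

87.5000, -42.5000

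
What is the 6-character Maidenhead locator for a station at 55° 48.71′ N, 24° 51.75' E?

KO25kt

Add 180° to longitude and 90° to latitude: 204.8625, 145.8118.
Field: lon ⌊204.8625/20⌋ = 10 → K; lat ⌊145.8118/10⌋ = 14 → O.
Square: lon ⌊4.8625/2⌋ = 2; lat ⌊5.8118/1⌋ = 5.
Subsquare: lon ⌊0.8625/0.0833333⌋ = 10 → k; lat ⌊0.8118/0.0416667⌋ = 19 → t.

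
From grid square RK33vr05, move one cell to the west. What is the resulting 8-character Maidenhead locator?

RK33ur95

Longitude extended square 0; −1 → -1, wraps to 9, carry into subsquare.
Longitude subsquare v = 21; −1 → 20 = u.
The latitude characters are unchanged.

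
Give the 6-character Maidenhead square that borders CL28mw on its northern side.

CL28mx

Latitude subsquare w = 22; +1 → 23 = x.
The longitude characters are unchanged.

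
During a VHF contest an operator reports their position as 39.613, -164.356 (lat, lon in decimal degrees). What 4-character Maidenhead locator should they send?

Shift to the Maidenhead origin (180°W, 90°S): lon 15.64, lat 129.61.
Field: lon ⌊15.64/20⌋ = 0 → A; lat ⌊129.61/10⌋ = 12 → M.
Square: lon ⌊15.64/2⌋ = 7; lat ⌊9.61/1⌋ = 9.

AM79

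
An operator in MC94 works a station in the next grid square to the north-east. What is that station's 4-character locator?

NC05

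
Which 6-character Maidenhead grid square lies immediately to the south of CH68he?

CH68hd

Latitude subsquare e = 4; −1 → 3 = d.
The longitude characters are unchanged.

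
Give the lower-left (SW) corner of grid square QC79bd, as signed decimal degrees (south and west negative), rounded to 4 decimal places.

Field Q=16, C=2: +16·20° lon, +2·10° lat → SW at lon 140°, lat -70°.
Square 7, 9: +7·2° lon, +9·1° lat → SW at lon 154°, lat -61°.
Subsquare b=1, d=3: +1·0.0833333° lon, +3·0.0416667° lat → SW at lon 154.083°, lat -60.875°.
latitude -60.8750, longitude 154.0833.

-60.8750, 154.0833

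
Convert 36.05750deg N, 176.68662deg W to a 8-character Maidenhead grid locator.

AM16pb73

Add 180° to longitude and 90° to latitude: 3.31338, 126.05750.
Field: 3.31338/20 → 0 → A, 126.05750/10 → 12 → M; chars AM.
Square: 3.31338/2 → 1, 6.05750/1 → 6; chars 16.
Subsquare: 1.31338/0.0833333 → 15 → p, 0.05750/0.0416667 → 1 → b; chars pb.
Extended square: 0.06338/0.00833333 → 7, 0.01583/0.00416667 → 3; chars 73.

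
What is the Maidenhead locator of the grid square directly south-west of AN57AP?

Longitude subsquare a = 0; −1 → -1, wraps to 23 = x, carry into square.
Longitude square 5; −1 → 4.
Latitude subsquare p = 15; −1 → 14 = o.

AN47xo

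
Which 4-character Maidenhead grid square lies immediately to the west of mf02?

Longitude square 0; −1 → -1, wraps to 9, carry into field.
Longitude field M = 12; −1 → 11 = L.
The latitude characters are unchanged.

LF92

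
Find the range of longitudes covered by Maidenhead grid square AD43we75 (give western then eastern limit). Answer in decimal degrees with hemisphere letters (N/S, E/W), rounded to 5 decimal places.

Field A=0, D=3: +0·20° lon, +3·10° lat → SW at lon -180°, lat -60°.
Square 4, 3: +4·2° lon, +3·1° lat → SW at lon -172°, lat -57°.
Subsquare w=22, e=4: +22·0.0833333° lon, +4·0.0416667° lat → SW at lon -170.167°, lat -56.8333°.
Extended square 7, 5: +7·0.00833333° lon, +5·0.00416667° lat → SW at lon -170.108°, lat -56.8125°.
Cell spans 0.00833333° lon × 0.00416667° lat.
west 170.10833° W, east 170.10000° W.

170.10833° W, 170.10000° W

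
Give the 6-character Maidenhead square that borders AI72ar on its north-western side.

Longitude subsquare a = 0; −1 → -1, wraps to 23 = x, carry into square.
Longitude square 7; −1 → 6.
Latitude subsquare r = 17; +1 → 18 = s.

AI62xs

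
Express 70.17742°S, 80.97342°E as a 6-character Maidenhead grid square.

NB09lt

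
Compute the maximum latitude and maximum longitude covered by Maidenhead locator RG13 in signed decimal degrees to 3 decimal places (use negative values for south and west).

Field R=17, G=6: +17·20° lon, +6·10° lat → SW at lon 160°, lat -30°.
Square 1, 3: +1·2° lon, +3·1° lat → SW at lon 162°, lat -27°.
Cell spans 2° lon × 1° lat. NE corner is SW corner plus one full cell.
latitude -26.000, longitude 164.000.

-26.000, 164.000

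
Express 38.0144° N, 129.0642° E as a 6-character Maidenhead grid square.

PM48ma

Add 180° to longitude and 90° to latitude: 309.0642, 128.0144.
Field: lon ⌊309.0642/20⌋ = 15 → P; lat ⌊128.0144/10⌋ = 12 → M.
Square: lon ⌊9.0642/2⌋ = 4; lat ⌊8.0144/1⌋ = 8.
Subsquare: lon ⌊1.0642/0.0833333⌋ = 12 → m; lat ⌊0.0144/0.0416667⌋ = 0 → a.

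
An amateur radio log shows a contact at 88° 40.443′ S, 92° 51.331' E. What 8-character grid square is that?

NA61kh28

Offset from 180°W / 90°S: lon 272.85552°, lat 1.32595°.
Field: lon ⌊272.85552/20⌋ = 13 → N; lat ⌊1.32595/10⌋ = 0 → A.
Square: lon ⌊12.85552/2⌋ = 6; lat ⌊1.32595/1⌋ = 1.
Subsquare: lon ⌊0.85552/0.0833333⌋ = 10 → k; lat ⌊0.32595/0.0416667⌋ = 7 → h.
Extended square: lon ⌊0.02218/0.00833333⌋ = 2; lat ⌊0.03428/0.00416667⌋ = 8.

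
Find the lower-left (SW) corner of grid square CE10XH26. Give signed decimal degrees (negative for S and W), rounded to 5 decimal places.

Field C=2, E=4: +2·20° lon, +4·10° lat → SW at lon -140°, lat -50°.
Square 1, 0: +1·2° lon, +0·1° lat → SW at lon -138°, lat -50°.
Subsquare x=23, h=7: +23·0.0833333° lon, +7·0.0416667° lat → SW at lon -136.083°, lat -49.7083°.
Extended square 2, 6: +2·0.00833333° lon, +6·0.00416667° lat → SW at lon -136.067°, lat -49.6833°.
latitude -49.68333, longitude -136.06667.

-49.68333, -136.06667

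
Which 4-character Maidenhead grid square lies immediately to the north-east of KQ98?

LQ09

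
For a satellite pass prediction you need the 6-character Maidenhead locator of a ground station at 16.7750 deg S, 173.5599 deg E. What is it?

Offset from 180°W / 90°S: lon 353.5599°, lat 73.2250°.
Field: lon ⌊353.5599/20⌋ = 17 → R; lat ⌊73.2250/10⌋ = 7 → H.
Square: lon ⌊13.5599/2⌋ = 6; lat ⌊3.2250/1⌋ = 3.
Subsquare: lon ⌊1.5599/0.0833333⌋ = 18 → s; lat ⌊0.2250/0.0416667⌋ = 5 → f.

RH63sf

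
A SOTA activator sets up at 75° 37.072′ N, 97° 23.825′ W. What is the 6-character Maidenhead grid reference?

Add 180° to longitude and 90° to latitude: 82.6029, 165.6179.
Field (20°×10°, letters A–R): 82.6029/20 → 4 → E, 165.6179/10 → 16 → Q; chars EQ.
Square (2°×1°, digits 0–9): 2.6029/2 → 1, 5.6179/1 → 5; chars 15.
Subsquare (5′×2.5′, letters a–x): 0.6029/0.0833333 → 7 → h, 0.6179/0.0416667 → 14 → o; chars ho.

EQ15ho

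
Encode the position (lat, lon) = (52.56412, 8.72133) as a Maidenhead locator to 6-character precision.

Shift to the Maidenhead origin (180°W, 90°S): lon 188.7213, lat 142.5641.
Field: 188.7213/20 → 9 → J, 142.5641/10 → 14 → O; chars JO.
Square: 8.7213/2 → 4, 2.5641/1 → 2; chars 42.
Subsquare: 0.7213/0.0833333 → 8 → i, 0.5641/0.0416667 → 13 → n; chars in.

JO42in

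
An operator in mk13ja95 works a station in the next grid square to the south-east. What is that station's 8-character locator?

Longitude extended square 9; +1 → 10, wraps to 0, carry into subsquare.
Longitude subsquare j = 9; +1 → 10 = k.
Latitude extended square 5; −1 → 4.

MK13ka04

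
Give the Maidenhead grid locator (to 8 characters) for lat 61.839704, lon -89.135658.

Shift to the Maidenhead origin (180°W, 90°S): lon 90.86434, lat 151.83970.
Field: 90.86434/20 → 4 → E, 151.83970/10 → 15 → P; chars EP.
Square: 10.86434/2 → 5, 1.83970/1 → 1; chars 51.
Subsquare: 0.86434/0.0833333 → 10 → k, 0.83970/0.0416667 → 20 → u; chars ku.
Extended square: 0.03101/0.00833333 → 3, 0.00637/0.00416667 → 1; chars 31.

EP51ku31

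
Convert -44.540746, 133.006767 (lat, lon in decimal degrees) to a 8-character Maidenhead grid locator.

Shift to the Maidenhead origin (180°W, 90°S): lon 313.00677, lat 45.45925.
Field: 313.00677/20 → 15 → P, 45.45925/10 → 4 → E; chars PE.
Square: 13.00677/2 → 6, 5.45925/1 → 5; chars 65.
Subsquare: 1.00677/0.0833333 → 12 → m, 0.45925/0.0416667 → 11 → l; chars ml.
Extended square: 0.00677/0.00833333 → 0, 0.00092/0.00416667 → 0; chars 00.

PE65ml00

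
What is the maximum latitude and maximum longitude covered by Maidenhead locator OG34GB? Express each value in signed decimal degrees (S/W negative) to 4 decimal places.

-25.9167, 106.5833

Field O=14, G=6: +14·20° lon, +6·10° lat → SW at lon 100°, lat -30°.
Square 3, 4: +3·2° lon, +4·1° lat → SW at lon 106°, lat -26°.
Subsquare g=6, b=1: +6·0.0833333° lon, +1·0.0416667° lat → SW at lon 106.5°, lat -25.9583°.
Cell spans 0.0833333° lon × 0.0416667° lat. NE corner is SW corner plus one full cell.
latitude -25.9167, longitude 106.5833.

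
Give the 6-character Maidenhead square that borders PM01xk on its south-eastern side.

PM11aj

Longitude subsquare x = 23; +1 → 24, wraps to 0 = a, carry into square.
Longitude square 0; +1 → 1.
Latitude subsquare k = 10; −1 → 9 = j.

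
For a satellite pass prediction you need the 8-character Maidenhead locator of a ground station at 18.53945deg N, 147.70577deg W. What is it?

BK68dm59

Shift to the Maidenhead origin (180°W, 90°S): lon 32.29423, lat 108.53945.
Field (20°×10°, letters A–R): lon ⌊32.29423/20⌋ = 1 → B; lat ⌊108.53945/10⌋ = 10 → K.
Square (2°×1°, digits 0–9): lon ⌊12.29423/2⌋ = 6; lat ⌊8.53945/1⌋ = 8.
Subsquare (5′×2.5′, letters a–x): lon ⌊0.29423/0.0833333⌋ = 3 → d; lat ⌊0.53945/0.0416667⌋ = 12 → m.
Extended square (30″×15″, digits 0–9): lon ⌊0.04423/0.00833333⌋ = 5; lat ⌊0.03945/0.00416667⌋ = 9.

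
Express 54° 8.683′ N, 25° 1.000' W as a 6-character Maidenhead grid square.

Shift to the Maidenhead origin (180°W, 90°S): lon 154.9833, lat 144.1447.
Field: 154.9833/20 → 7 → H, 144.1447/10 → 14 → O; chars HO.
Square: 14.9833/2 → 7, 4.1447/1 → 4; chars 74.
Subsquare: 0.9833/0.0833333 → 11 → l, 0.1447/0.0416667 → 3 → d; chars ld.

HO74ld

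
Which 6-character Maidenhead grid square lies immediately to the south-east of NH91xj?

Longitude subsquare x = 23; +1 → 24, wraps to 0 = a, carry into square.
Longitude square 9; +1 → 10, wraps to 0, carry into field.
Longitude field N = 13; +1 → 14 = O.
Latitude subsquare j = 9; −1 → 8 = i.

OH01ai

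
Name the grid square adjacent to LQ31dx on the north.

LQ32da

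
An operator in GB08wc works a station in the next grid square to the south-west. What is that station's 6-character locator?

Longitude subsquare w = 22; −1 → 21 = v.
Latitude subsquare c = 2; −1 → 1 = b.

GB08vb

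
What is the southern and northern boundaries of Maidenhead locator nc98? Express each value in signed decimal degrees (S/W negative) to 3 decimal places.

-62.000, -61.000

Field N=13, C=2: +13·20° lon, +2·10° lat → SW at lon 80°, lat -70°.
Square 9, 8: +9·2° lon, +8·1° lat → SW at lon 98°, lat -62°.
Cell spans 2° lon × 1° lat.
south -62.000, north -61.000.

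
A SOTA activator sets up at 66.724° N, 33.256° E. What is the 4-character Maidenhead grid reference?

KP66

Shift to the Maidenhead origin (180°W, 90°S): lon 213.26, lat 156.72.
Field (20°×10°, letters A–R): lon ⌊213.26/20⌋ = 10 → K; lat ⌊156.72/10⌋ = 15 → P.
Square (2°×1°, digits 0–9): lon ⌊13.26/2⌋ = 6; lat ⌊6.72/1⌋ = 6.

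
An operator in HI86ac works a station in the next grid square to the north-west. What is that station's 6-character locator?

HI76xd

Longitude subsquare a = 0; −1 → -1, wraps to 23 = x, carry into square.
Longitude square 8; −1 → 7.
Latitude subsquare c = 2; +1 → 3 = d.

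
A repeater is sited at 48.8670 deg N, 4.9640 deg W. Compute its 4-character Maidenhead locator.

Shift to the Maidenhead origin (180°W, 90°S): lon 175.04, lat 138.87.
Field (20°×10°, letters A–R): 175.04/20 → 8 → I, 138.87/10 → 13 → N; chars IN.
Square (2°×1°, digits 0–9): 15.04/2 → 7, 8.87/1 → 8; chars 78.

IN78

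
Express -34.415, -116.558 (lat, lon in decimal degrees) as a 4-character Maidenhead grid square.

Offset from 180°W / 90°S: lon 63.44°, lat 55.59°.
Field: 63.44/20 → 3 → D, 55.59/10 → 5 → F; chars DF.
Square: 3.44/2 → 1, 5.59/1 → 5; chars 15.

DF15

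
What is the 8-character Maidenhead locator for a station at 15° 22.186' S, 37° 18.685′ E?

KH84pp71

Offset from 180°W / 90°S: lon 217.31142°, lat 74.63023°.
Field: 217.31142/20 → 10 → K, 74.63023/10 → 7 → H; chars KH.
Square: 17.31142/2 → 8, 4.63023/1 → 4; chars 84.
Subsquare: 1.31142/0.0833333 → 15 → p, 0.63023/0.0416667 → 15 → p; chars pp.
Extended square: 0.06142/0.00833333 → 7, 0.00523/0.00416667 → 1; chars 71.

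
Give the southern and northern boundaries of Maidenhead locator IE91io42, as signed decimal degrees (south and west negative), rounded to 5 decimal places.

-48.40833, -48.40417

Field I=8, E=4: +8·20° lon, +4·10° lat → SW at lon -20°, lat -50°.
Square 9, 1: +9·2° lon, +1·1° lat → SW at lon -2°, lat -49°.
Subsquare i=8, o=14: +8·0.0833333° lon, +14·0.0416667° lat → SW at lon -1.33333°, lat -48.4167°.
Extended square 4, 2: +4·0.00833333° lon, +2·0.00416667° lat → SW at lon -1.3°, lat -48.4083°.
Cell spans 0.00833333° lon × 0.00416667° lat.
south -48.40833, north -48.40417.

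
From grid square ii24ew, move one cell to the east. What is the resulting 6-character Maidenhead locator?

Longitude subsquare e = 4; +1 → 5 = f.
The latitude characters are unchanged.

II24fw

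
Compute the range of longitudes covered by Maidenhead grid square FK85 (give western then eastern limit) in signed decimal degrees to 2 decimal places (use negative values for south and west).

-64.00, -62.00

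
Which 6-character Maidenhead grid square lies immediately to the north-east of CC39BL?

CC39cm

Longitude subsquare b = 1; +1 → 2 = c.
Latitude subsquare l = 11; +1 → 12 = m.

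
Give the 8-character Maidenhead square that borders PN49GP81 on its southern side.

PN49gp80

Latitude extended square 1; −1 → 0.
The longitude characters are unchanged.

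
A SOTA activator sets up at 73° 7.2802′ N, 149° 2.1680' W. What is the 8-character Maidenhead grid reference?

BQ53lc59

Shift to the Maidenhead origin (180°W, 90°S): lon 30.96387, lat 163.12134.
Field: 30.96387/20 → 1 → B, 163.12134/10 → 16 → Q; chars BQ.
Square: 10.96387/2 → 5, 3.12134/1 → 3; chars 53.
Subsquare: 0.96387/0.0833333 → 11 → l, 0.12134/0.0416667 → 2 → c; chars lc.
Extended square: 0.04720/0.00833333 → 5, 0.03800/0.00416667 → 9; chars 59.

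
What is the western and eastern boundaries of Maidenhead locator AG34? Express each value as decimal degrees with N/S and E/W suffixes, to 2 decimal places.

174.00° W, 172.00° W

Field A=0, G=6: +0·20° lon, +6·10° lat → SW at lon -180°, lat -30°.
Square 3, 4: +3·2° lon, +4·1° lat → SW at lon -174°, lat -26°.
Cell spans 2° lon × 1° lat.
west 174.00° W, east 172.00° W.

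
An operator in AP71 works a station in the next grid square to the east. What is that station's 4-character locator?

Longitude square 7; +1 → 8.
The latitude characters are unchanged.

AP81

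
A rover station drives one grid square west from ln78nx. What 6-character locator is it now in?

Longitude subsquare n = 13; −1 → 12 = m.
The latitude characters are unchanged.

LN78mx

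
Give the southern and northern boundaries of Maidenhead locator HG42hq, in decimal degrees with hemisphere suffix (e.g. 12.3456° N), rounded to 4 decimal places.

27.3333° S, 27.2917° S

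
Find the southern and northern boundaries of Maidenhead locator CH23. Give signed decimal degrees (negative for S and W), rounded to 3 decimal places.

Field C=2, H=7: +2·20° lon, +7·10° lat → SW at lon -140°, lat -20°.
Square 2, 3: +2·2° lon, +3·1° lat → SW at lon -136°, lat -17°.
Cell spans 2° lon × 1° lat.
south -17.000, north -16.000.

-17.000, -16.000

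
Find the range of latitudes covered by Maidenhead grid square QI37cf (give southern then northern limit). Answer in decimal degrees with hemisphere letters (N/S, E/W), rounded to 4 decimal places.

Field Q=16, I=8: +16·20° lon, +8·10° lat → SW at lon 140°, lat -10°.
Square 3, 7: +3·2° lon, +7·1° lat → SW at lon 146°, lat -3°.
Subsquare c=2, f=5: +2·0.0833333° lon, +5·0.0416667° lat → SW at lon 146.167°, lat -2.79167°.
Cell spans 0.0833333° lon × 0.0416667° lat.
south 2.7917° S, north 2.7500° S.

2.7917° S, 2.7500° S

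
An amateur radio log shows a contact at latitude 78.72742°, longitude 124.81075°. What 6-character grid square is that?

PQ28jr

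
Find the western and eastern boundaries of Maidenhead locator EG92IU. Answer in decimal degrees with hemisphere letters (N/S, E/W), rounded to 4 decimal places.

81.3333° W, 81.2500° W

Field E=4, G=6: +4·20° lon, +6·10° lat → SW at lon -100°, lat -30°.
Square 9, 2: +9·2° lon, +2·1° lat → SW at lon -82°, lat -28°.
Subsquare i=8, u=20: +8·0.0833333° lon, +20·0.0416667° lat → SW at lon -81.3333°, lat -27.1667°.
Cell spans 0.0833333° lon × 0.0416667° lat.
west 81.3333° W, east 81.2500° W.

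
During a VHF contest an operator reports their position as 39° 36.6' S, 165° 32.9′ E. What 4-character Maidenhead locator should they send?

RF20

Add 180° to longitude and 90° to latitude: 345.55, 50.39.
Field: lon ⌊345.55/20⌋ = 17 → R; lat ⌊50.39/10⌋ = 5 → F.
Square: lon ⌊5.55/2⌋ = 2; lat ⌊0.39/1⌋ = 0.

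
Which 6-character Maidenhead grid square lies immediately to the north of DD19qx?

DE10qa

Latitude subsquare x = 23; +1 → 24, wraps to 0 = a, carry into square.
Latitude square 9; +1 → 10, wraps to 0, carry into field.
Latitude field D = 3; +1 → 4 = E.
The longitude characters are unchanged.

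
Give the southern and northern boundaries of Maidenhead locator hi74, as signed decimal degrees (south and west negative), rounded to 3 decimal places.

-6.000, -5.000

Field H=7, I=8: +7·20° lon, +8·10° lat → SW at lon -40°, lat -10°.
Square 7, 4: +7·2° lon, +4·1° lat → SW at lon -26°, lat -6°.
Cell spans 2° lon × 1° lat.
south -6.000, north -5.000.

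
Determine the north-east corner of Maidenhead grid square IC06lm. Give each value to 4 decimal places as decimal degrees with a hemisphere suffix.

63.4583° S, 19.0000° W

Field I=8, C=2: +8·20° lon, +2·10° lat → SW at lon -20°, lat -70°.
Square 0, 6: +0·2° lon, +6·1° lat → SW at lon -20°, lat -64°.
Subsquare l=11, m=12: +11·0.0833333° lon, +12·0.0416667° lat → SW at lon -19.0833°, lat -63.5°.
Cell spans 0.0833333° lon × 0.0416667° lat. NE corner is SW corner plus one full cell.
latitude 63.4583° S, longitude 19.0000° W.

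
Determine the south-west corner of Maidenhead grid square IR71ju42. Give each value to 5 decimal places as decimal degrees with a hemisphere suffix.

Field I=8, R=17: +8·20° lon, +17·10° lat → SW at lon -20°, lat 80°.
Square 7, 1: +7·2° lon, +1·1° lat → SW at lon -6°, lat 81°.
Subsquare j=9, u=20: +9·0.0833333° lon, +20·0.0416667° lat → SW at lon -5.25°, lat 81.8333°.
Extended square 4, 2: +4·0.00833333° lon, +2·0.00416667° lat → SW at lon -5.21667°, lat 81.8417°.
latitude 81.84167° N, longitude 5.21667° W.

81.84167° N, 5.21667° W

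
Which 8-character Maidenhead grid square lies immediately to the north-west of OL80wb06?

OL80vb97

Longitude extended square 0; −1 → -1, wraps to 9, carry into subsquare.
Longitude subsquare w = 22; −1 → 21 = v.
Latitude extended square 6; +1 → 7.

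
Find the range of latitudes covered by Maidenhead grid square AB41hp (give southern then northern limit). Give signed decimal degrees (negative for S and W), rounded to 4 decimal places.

Field A=0, B=1: +0·20° lon, +1·10° lat → SW at lon -180°, lat -80°.
Square 4, 1: +4·2° lon, +1·1° lat → SW at lon -172°, lat -79°.
Subsquare h=7, p=15: +7·0.0833333° lon, +15·0.0416667° lat → SW at lon -171.417°, lat -78.375°.
Cell spans 0.0833333° lon × 0.0416667° lat.
south -78.3750, north -78.3333.

-78.3750, -78.3333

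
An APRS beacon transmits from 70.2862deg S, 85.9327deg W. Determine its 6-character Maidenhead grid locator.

EB79ar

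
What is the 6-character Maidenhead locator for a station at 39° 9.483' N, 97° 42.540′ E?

NM89ud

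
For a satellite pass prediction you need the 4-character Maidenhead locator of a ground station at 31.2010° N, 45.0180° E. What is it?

Add 180° to longitude and 90° to latitude: 225.02, 121.20.
Field: 225.02/20 → 11 → L, 121.20/10 → 12 → M; chars LM.
Square: 5.02/2 → 2, 1.20/1 → 1; chars 21.

LM21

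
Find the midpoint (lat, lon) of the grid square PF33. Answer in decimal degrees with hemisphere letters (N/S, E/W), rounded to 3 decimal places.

36.500° S, 127.000° E

Field P=15, F=5: +15·20° lon, +5·10° lat → SW at lon 120°, lat -40°.
Square 3, 3: +3·2° lon, +3·1° lat → SW at lon 126°, lat -37°.
Cell spans 2° lon × 1° lat. Centre is SW corner plus half of each.
latitude 36.500° S, longitude 127.000° E.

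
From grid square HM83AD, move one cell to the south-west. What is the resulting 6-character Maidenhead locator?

HM73xc

Longitude subsquare a = 0; −1 → -1, wraps to 23 = x, carry into square.
Longitude square 8; −1 → 7.
Latitude subsquare d = 3; −1 → 2 = c.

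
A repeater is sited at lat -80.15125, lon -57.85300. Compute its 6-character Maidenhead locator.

Offset from 180°W / 90°S: lon 122.1470°, lat 9.8487°.
Field: 122.1470/20 → 6 → G, 9.8487/10 → 0 → A; chars GA.
Square: 2.1470/2 → 1, 9.8487/1 → 9; chars 19.
Subsquare: 0.1470/0.0833333 → 1 → b, 0.8487/0.0416667 → 20 → u; chars bu.

GA19bu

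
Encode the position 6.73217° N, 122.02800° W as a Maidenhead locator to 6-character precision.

Offset from 180°W / 90°S: lon 57.9720°, lat 96.7322°.
Field: lon ⌊57.9720/20⌋ = 2 → C; lat ⌊96.7322/10⌋ = 9 → J.
Square: lon ⌊17.9720/2⌋ = 8; lat ⌊6.7322/1⌋ = 6.
Subsquare: lon ⌊1.9720/0.0833333⌋ = 23 → x; lat ⌊0.7322/0.0416667⌋ = 17 → r.

CJ86xr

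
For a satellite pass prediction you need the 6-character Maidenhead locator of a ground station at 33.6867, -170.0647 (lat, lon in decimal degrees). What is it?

Add 180° to longitude and 90° to latitude: 9.9353, 123.6867.
Field (20°×10°, letters A–R): 9.9353/20 → 0 → A, 123.6867/10 → 12 → M; chars AM.
Square (2°×1°, digits 0–9): 9.9353/2 → 4, 3.6867/1 → 3; chars 43.
Subsquare (5′×2.5′, letters a–x): 1.9353/0.0833333 → 23 → x, 0.6867/0.0416667 → 16 → q; chars xq.

AM43xq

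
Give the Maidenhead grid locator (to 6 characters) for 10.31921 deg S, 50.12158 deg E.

LH59bq

Add 180° to longitude and 90° to latitude: 230.1216, 79.6808.
Field: 230.1216/20 → 11 → L, 79.6808/10 → 7 → H; chars LH.
Square: 10.1216/2 → 5, 9.6808/1 → 9; chars 59.
Subsquare: 0.1216/0.0833333 → 1 → b, 0.6808/0.0416667 → 16 → q; chars bq.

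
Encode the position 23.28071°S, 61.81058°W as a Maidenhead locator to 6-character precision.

FG96cr

Add 180° to longitude and 90° to latitude: 118.1894, 66.7193.
Field: lon ⌊118.1894/20⌋ = 5 → F; lat ⌊66.7193/10⌋ = 6 → G.
Square: lon ⌊18.1894/2⌋ = 9; lat ⌊6.7193/1⌋ = 6.
Subsquare: lon ⌊0.1894/0.0833333⌋ = 2 → c; lat ⌊0.7193/0.0416667⌋ = 17 → r.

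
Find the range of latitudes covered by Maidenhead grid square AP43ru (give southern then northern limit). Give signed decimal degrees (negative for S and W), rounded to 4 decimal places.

Field A=0, P=15: +0·20° lon, +15·10° lat → SW at lon -180°, lat 60°.
Square 4, 3: +4·2° lon, +3·1° lat → SW at lon -172°, lat 63°.
Subsquare r=17, u=20: +17·0.0833333° lon, +20·0.0416667° lat → SW at lon -170.583°, lat 63.8333°.
Cell spans 0.0833333° lon × 0.0416667° lat.
south 63.8333, north 63.8750.

63.8333, 63.8750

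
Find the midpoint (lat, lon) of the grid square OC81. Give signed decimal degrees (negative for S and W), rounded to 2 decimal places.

-68.50, 117.00

Field O=14, C=2: +14·20° lon, +2·10° lat → SW at lon 100°, lat -70°.
Square 8, 1: +8·2° lon, +1·1° lat → SW at lon 116°, lat -69°.
Cell spans 2° lon × 1° lat. Centre is SW corner plus half of each.
latitude -68.50, longitude 117.00.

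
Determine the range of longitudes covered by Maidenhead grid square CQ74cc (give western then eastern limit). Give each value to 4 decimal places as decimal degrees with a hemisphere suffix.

125.8333° W, 125.7500° W

Field C=2, Q=16: +2·20° lon, +16·10° lat → SW at lon -140°, lat 70°.
Square 7, 4: +7·2° lon, +4·1° lat → SW at lon -126°, lat 74°.
Subsquare c=2, c=2: +2·0.0833333° lon, +2·0.0416667° lat → SW at lon -125.833°, lat 74.0833°.
Cell spans 0.0833333° lon × 0.0416667° lat.
west 125.8333° W, east 125.7500° W.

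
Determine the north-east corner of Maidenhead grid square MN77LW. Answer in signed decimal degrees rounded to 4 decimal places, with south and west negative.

Field M=12, N=13: +12·20° lon, +13·10° lat → SW at lon 60°, lat 40°.
Square 7, 7: +7·2° lon, +7·1° lat → SW at lon 74°, lat 47°.
Subsquare l=11, w=22: +11·0.0833333° lon, +22·0.0416667° lat → SW at lon 74.9167°, lat 47.9167°.
Cell spans 0.0833333° lon × 0.0416667° lat. NE corner is SW corner plus one full cell.
latitude 47.9583, longitude 75.0000.

47.9583, 75.0000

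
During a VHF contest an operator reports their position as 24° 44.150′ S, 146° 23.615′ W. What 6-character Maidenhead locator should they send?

Offset from 180°W / 90°S: lon 33.6064°, lat 65.2642°.
Field: 33.6064/20 → 1 → B, 65.2642/10 → 6 → G; chars BG.
Square: 13.6064/2 → 6, 5.2642/1 → 5; chars 65.
Subsquare: 1.6064/0.0833333 → 19 → t, 0.2642/0.0416667 → 6 → g; chars tg.

BG65tg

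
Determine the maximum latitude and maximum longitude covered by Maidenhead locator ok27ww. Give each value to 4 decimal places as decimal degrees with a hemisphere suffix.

Field O=14, K=10: +14·20° lon, +10·10° lat → SW at lon 100°, lat 10°.
Square 2, 7: +2·2° lon, +7·1° lat → SW at lon 104°, lat 17°.
Subsquare w=22, w=22: +22·0.0833333° lon, +22·0.0416667° lat → SW at lon 105.833°, lat 17.9167°.
Cell spans 0.0833333° lon × 0.0416667° lat. NE corner is SW corner plus one full cell.
latitude 17.9583° N, longitude 105.9167° E.

17.9583° N, 105.9167° E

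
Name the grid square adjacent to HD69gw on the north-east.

Longitude subsquare g = 6; +1 → 7 = h.
Latitude subsquare w = 22; +1 → 23 = x.

HD69hx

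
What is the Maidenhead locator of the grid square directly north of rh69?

RI60

Latitude square 9; +1 → 10, wraps to 0, carry into field.
Latitude field H = 7; +1 → 8 = I.
The longitude characters are unchanged.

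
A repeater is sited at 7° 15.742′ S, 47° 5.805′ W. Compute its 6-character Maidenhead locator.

GI62kr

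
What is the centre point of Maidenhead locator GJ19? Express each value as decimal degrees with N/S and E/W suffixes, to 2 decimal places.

Field G=6, J=9: +6·20° lon, +9·10° lat → SW at lon -60°, lat 0°.
Square 1, 9: +1·2° lon, +9·1° lat → SW at lon -58°, lat 9°.
Cell spans 2° lon × 1° lat. Centre is SW corner plus half of each.
latitude 9.50° N, longitude 57.00° W.

9.50° N, 57.00° W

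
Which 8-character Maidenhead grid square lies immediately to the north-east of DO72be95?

Longitude extended square 9; +1 → 10, wraps to 0, carry into subsquare.
Longitude subsquare b = 1; +1 → 2 = c.
Latitude extended square 5; +1 → 6.

DO72ce06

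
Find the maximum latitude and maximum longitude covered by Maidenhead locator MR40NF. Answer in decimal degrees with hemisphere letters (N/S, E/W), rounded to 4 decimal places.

Field M=12, R=17: +12·20° lon, +17·10° lat → SW at lon 60°, lat 80°.
Square 4, 0: +4·2° lon, +0·1° lat → SW at lon 68°, lat 80°.
Subsquare n=13, f=5: +13·0.0833333° lon, +5·0.0416667° lat → SW at lon 69.0833°, lat 80.2083°.
Cell spans 0.0833333° lon × 0.0416667° lat. NE corner is SW corner plus one full cell.
latitude 80.2500° N, longitude 69.1667° E.

80.2500° N, 69.1667° E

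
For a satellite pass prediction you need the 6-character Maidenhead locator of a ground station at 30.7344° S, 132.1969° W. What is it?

CF39vg

Add 180° to longitude and 90° to latitude: 47.8031, 59.2656.
Field: lon ⌊47.8031/20⌋ = 2 → C; lat ⌊59.2656/10⌋ = 5 → F.
Square: lon ⌊7.8031/2⌋ = 3; lat ⌊9.2656/1⌋ = 9.
Subsquare: lon ⌊1.8031/0.0833333⌋ = 21 → v; lat ⌊0.2656/0.0416667⌋ = 6 → g.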